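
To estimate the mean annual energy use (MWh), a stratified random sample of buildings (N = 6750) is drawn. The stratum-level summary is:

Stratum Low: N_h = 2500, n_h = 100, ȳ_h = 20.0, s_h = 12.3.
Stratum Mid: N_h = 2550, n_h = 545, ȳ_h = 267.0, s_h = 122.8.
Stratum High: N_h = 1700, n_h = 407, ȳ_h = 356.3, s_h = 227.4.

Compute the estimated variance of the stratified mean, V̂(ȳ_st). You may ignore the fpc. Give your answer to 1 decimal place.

V̂(ȳ_st) = Σ W_h² s_h²/n_h, with W_h = N_h/N and N = 6750:
  stratum Low: (2500/6750)²·12.3²/100 = 0.207531
  stratum Mid: (2550/6750)²·122.8²/545 = 3.94887
  stratum High: (1700/6750)²·227.4²/407 = 8.05892
V̂(ȳ_st) = 12.2153

V̂(ȳ_st) ≈ 12.2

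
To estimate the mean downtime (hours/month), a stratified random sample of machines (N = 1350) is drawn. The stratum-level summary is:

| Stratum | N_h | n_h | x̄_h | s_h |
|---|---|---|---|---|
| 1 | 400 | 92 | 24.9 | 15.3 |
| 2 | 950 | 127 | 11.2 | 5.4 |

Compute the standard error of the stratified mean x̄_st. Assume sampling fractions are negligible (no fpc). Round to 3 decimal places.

V̂(x̄_st) = Σ W_h² s_h²/n_h, with W_h = N_h/N and N = 1350:
  stratum 1: (400/1350)²·15.3²/92 = 0.223382
  stratum 2: (950/1350)²·5.4²/127 = 0.113701
V̂(x̄_st) = 0.337082
SE(x̄_st) = √0.337082 = 0.580588

SE(x̄_st) ≈ 0.581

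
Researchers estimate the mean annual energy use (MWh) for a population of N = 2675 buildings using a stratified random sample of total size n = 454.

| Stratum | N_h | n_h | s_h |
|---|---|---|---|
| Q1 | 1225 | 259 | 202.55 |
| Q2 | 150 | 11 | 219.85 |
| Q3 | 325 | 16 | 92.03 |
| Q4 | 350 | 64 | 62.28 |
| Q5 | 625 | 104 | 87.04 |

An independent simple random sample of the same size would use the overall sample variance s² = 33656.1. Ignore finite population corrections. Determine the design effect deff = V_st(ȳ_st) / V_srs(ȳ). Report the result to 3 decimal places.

V̂(ȳ_st) = Σ W_h² s_h²/n_h, with W_h = N_h/N and N = 2675:
  stratum Q1: (1225/2675)²·202.55²/259 = 33.2192
  stratum Q2: (150/2675)²·219.85²/11 = 13.8164
  stratum Q3: (325/2675)²·92.03²/16 = 7.81372
  stratum Q4: (350/2675)²·62.28²/64 = 1.03754
  stratum Q5: (625/2675)²·87.04²/104 = 3.97665
V_st = 59.8635
V_srs = s²/n = 33656.1/454 = 74.1324
deff = V_st / V_srs = 59.8635/74.1324 = 0.8075

deff ≈ 0.808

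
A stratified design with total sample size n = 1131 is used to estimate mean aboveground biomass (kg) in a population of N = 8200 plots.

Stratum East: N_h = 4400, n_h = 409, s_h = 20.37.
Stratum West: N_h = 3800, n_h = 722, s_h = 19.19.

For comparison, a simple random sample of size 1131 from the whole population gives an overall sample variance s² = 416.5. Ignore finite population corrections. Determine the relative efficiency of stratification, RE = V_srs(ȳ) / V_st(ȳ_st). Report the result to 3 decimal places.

RE ≈ 0.917

V̂(ȳ_st) = Σ W_h² s_h²/n_h, with W_h = N_h/N and N = 8200:
  stratum East: (4400/8200)²·20.37²/409 = 0.292103
  stratum West: (3800/8200)²·19.19²/722 = 0.109535
V_st = 0.401638
V_srs = s²/n = 416.5/1131 = 0.368258
Relative efficiency = V_srs / V_st = 0.368258/0.401638 = 0.9169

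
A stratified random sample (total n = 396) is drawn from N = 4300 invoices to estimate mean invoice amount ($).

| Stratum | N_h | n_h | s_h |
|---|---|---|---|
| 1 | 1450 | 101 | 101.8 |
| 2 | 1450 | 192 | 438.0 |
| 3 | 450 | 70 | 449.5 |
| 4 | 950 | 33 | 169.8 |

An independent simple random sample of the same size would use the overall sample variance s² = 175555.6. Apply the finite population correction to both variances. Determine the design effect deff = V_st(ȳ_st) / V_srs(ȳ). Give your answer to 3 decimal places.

V̂(ȳ_st) = Σ W_h² (1 − n_h/N_h) s_h²/n_h, with W_h = N_h/N and N = 4300:
  stratum 1: (1450/4300)²·(1 − 101/1450)·101.8²/101 = 10.8547
  stratum 2: (1450/4300)²·(1 − 192/1450)·438.0²/192 = 98.5732
  stratum 3: (450/4300)²·(1 − 70/450)·449.5²/70 = 26.6944
  stratum 4: (950/4300)²·(1 − 33/950)·169.8²/33 = 41.164
V_st = 177.286
V_srs = (1 − 396/4300)·175555.6/396 = 402.495
deff = V_st / V_srs = 177.286/402.495 = 0.4405

deff ≈ 0.440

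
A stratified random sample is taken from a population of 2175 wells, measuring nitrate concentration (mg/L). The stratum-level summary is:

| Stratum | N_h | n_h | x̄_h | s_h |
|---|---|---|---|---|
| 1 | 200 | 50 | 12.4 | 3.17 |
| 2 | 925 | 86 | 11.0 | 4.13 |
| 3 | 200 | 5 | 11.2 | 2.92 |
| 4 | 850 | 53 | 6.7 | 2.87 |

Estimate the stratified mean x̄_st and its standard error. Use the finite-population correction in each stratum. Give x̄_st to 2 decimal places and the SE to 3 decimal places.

x̄_st ≈ 9.47, SE ≈ 0.265

x̄_st = Σ W_h x̄_h = (200·12.4 + 925·11.0 + 200·11.2 + 850·6.7)/2175 = 9.46667
V̂(x̄_st) = Σ W_h² (1 − n_h/N_h) s_h²/n_h, with W_h = N_h/N and N = 2175:
  stratum 1: (200/2175)²·(1 − 50/200)·3.17²/50 = 0.00127453
  stratum 2: (925/2175)²·(1 − 86/925)·4.13²/86 = 0.0325377
  stratum 3: (200/2175)²·(1 − 5/200)·2.92²/5 = 0.0140586
  stratum 4: (850/2175)²·(1 − 53/850)·2.87²/53 = 0.022256
V̂(x̄_st) = 0.0701268
SE(x̄_st) = √0.0701268 = 0.264815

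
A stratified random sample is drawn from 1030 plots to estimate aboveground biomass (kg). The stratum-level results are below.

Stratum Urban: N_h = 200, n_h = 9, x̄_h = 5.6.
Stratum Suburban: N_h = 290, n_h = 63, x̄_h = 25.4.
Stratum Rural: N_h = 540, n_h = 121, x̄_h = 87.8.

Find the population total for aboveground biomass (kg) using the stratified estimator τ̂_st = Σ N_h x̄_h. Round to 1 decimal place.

τ̂_st = Σ N_h x̄_h = 200·5.6 + 290·25.4 + 540·87.8 = 55898.0

τ̂_st ≈ 55898.0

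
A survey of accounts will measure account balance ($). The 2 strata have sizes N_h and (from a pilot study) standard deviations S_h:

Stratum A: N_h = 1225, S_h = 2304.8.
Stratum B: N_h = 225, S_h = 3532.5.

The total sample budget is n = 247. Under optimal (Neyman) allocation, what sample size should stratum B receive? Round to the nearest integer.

54

Neyman allocation: n_h = n · N_h S_h / Σ N_i S_i, with n = 247.
  stratum A: N_h·S_h = 1225·2304.8 = 2823380.00
  stratum B: N_h·S_h = 225·3532.5 = 794812.50
Σ N_h S_h = 3618192.50
n for stratum B = 247·794812.50/3618192.50 = 54.259 → 54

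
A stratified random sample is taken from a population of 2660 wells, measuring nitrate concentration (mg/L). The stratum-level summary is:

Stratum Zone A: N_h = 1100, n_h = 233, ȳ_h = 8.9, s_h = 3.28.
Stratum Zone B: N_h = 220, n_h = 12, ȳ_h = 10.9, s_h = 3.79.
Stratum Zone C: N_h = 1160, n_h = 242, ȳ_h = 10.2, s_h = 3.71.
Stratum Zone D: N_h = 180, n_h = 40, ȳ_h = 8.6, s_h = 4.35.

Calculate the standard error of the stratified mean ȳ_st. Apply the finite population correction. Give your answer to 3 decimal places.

V̂(ȳ_st) = Σ W_h² (1 − n_h/N_h) s_h²/n_h, with W_h = N_h/N and N = 2660:
  stratum Zone A: (1100/2660)²·(1 − 233/1100)·3.28²/233 = 0.00622358
  stratum Zone B: (220/2660)²·(1 − 12/220)·3.79²/12 = 0.00774141
  stratum Zone C: (1160/2660)²·(1 − 242/1160)·3.71²/242 = 0.00855992
  stratum Zone D: (180/2660)²·(1 − 40/180)·4.35²/40 = 0.00168483
V̂(ȳ_st) = 0.0242097
SE(ȳ_st) = √0.0242097 = 0.155595

SE(ȳ_st) ≈ 0.156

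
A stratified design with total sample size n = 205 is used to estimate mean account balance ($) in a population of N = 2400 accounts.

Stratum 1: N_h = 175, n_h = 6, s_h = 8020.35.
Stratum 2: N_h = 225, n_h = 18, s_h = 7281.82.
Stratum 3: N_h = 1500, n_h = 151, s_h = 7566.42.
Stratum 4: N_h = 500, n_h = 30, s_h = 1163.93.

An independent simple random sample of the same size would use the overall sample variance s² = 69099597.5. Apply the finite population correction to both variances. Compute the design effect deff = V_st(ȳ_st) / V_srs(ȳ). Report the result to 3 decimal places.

deff ≈ 0.694

V̂(ȳ_st) = Σ W_h² (1 − n_h/N_h) s_h²/n_h, with W_h = N_h/N and N = 2400:
  stratum 1: (175/2400)²·(1 − 6/175)·8020.35²/6 = 55047.5
  stratum 2: (225/2400)²·(1 − 18/225)·7281.82²/18 = 23819.8
  stratum 3: (1500/2400)²·(1 − 151/1500)·7566.42²/151 = 133194
  stratum 4: (500/2400)²·(1 − 30/500)·1163.93²/30 = 1842.37
V_st = 213904
V_srs = (1 − 205/2400)·69099597.5/205 = 308280
deff = V_st / V_srs = 213904/308280 = 0.6939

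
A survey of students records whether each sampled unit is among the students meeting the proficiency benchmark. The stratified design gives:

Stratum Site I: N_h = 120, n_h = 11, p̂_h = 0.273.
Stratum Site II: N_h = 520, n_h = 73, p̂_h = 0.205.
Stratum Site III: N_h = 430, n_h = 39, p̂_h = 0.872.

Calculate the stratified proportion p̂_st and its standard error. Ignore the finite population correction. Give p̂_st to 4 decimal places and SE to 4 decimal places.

p̂_st ≈ 0.4807, SE ≈ 0.0355

N = 1070; stratum weights W_h = N_h/N.
p̂_st = Σ W_h p̂_h = (120·0.273 + 520·0.205 + 430·0.872)/1070 = 0.48067
V̂(p̂_st) = Σ W_h² p̂_h(1−p̂_h)/(n_h−1):
  stratum Site I: (120/1070)²·0.273·0.727/10 = 0.000249627
  stratum Site II: (520/1070)²·0.205·0.795/72 = 0.000534598
  stratum Site III: (430/1070)²·0.872·0.128/38 = 0.000474365
V̂(p̂_st) = 0.00125859; SE = √V̂ = 0.0354766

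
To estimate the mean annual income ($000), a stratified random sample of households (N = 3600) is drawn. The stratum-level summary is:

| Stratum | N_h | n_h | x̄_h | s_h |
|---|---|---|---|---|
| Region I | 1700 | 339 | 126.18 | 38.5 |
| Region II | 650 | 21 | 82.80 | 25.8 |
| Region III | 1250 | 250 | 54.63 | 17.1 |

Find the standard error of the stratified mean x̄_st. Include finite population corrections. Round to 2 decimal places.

V̂(x̄_st) = Σ W_h² (1 − n_h/N_h) s_h²/n_h, with W_h = N_h/N and N = 3600:
  stratum Region I: (1700/3600)²·(1 − 339/1700)·38.5²/339 = 0.780591
  stratum Region II: (650/3600)²·(1 − 21/650)·25.8²/21 = 0.999952
  stratum Region III: (1250/3600)²·(1 − 250/1250)·17.1²/250 = 0.112813
V̂(x̄_st) = 1.89336
SE(x̄_st) = √1.89336 = 1.37599

SE(x̄_st) ≈ 1.38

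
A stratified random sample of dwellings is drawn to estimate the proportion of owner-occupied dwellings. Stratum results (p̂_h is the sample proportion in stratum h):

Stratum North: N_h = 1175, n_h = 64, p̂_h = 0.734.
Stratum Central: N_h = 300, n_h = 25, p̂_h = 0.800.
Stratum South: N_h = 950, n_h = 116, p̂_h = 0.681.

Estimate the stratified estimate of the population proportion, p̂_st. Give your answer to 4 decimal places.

p̂_st ≈ 0.7214

N = 2425; stratum weights W_h = N_h/N.
p̂_st = Σ W_h p̂_h = (1175·0.734 + 300·0.800 + 950·0.681)/2425 = 0.72140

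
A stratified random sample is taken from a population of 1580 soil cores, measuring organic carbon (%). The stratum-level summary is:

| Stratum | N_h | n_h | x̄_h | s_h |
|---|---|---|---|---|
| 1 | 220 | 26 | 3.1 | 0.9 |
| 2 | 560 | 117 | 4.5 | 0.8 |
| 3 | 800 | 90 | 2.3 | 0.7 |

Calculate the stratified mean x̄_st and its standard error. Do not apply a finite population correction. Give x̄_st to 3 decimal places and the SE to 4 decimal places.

x̄_st = Σ W_h x̄_h = (220·3.1 + 560·4.5 + 800·2.3)/1580 = 3.19114
V̂(x̄_st) = Σ W_h² s_h²/n_h, with W_h = N_h/N and N = 1580:
  stratum 1: (220/1580)²·0.9²/26 = 0.000604008
  stratum 2: (560/1580)²·0.8²/117 = 0.000687157
  stratum 3: (800/1580)²·0.7²/90 = 0.00139579
V̂(x̄_st) = 0.00268695
SE(x̄_st) = √0.00268695 = 0.0518358

x̄_st ≈ 3.191, SE ≈ 0.0518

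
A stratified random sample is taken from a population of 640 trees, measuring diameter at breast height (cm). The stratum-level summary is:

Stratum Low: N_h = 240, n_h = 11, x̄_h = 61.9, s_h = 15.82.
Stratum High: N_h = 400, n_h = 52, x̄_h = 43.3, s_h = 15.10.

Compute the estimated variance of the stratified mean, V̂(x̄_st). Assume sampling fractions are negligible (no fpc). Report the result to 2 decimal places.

V̂(x̄_st) = Σ W_h² s_h²/n_h, with W_h = N_h/N and N = 640:
  stratum Low: (240/640)²·15.82²/11 = 3.19951
  stratum High: (400/640)²·15.10²/52 = 1.71282
V̂(x̄_st) = 4.91232

V̂(x̄_st) ≈ 4.91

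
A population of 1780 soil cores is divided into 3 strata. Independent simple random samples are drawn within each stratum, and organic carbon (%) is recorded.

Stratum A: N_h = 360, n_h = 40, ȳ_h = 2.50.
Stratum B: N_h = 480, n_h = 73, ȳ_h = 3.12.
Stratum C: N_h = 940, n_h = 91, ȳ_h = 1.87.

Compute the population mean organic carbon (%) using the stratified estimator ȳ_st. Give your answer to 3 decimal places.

N = Σ N_h = 1780. Stratum weights W_h = N_h/N.
ȳ_st = (360·2.50 + 480·3.12 + 940·1.87) / 1780 = 2.33449

ȳ_st ≈ 2.334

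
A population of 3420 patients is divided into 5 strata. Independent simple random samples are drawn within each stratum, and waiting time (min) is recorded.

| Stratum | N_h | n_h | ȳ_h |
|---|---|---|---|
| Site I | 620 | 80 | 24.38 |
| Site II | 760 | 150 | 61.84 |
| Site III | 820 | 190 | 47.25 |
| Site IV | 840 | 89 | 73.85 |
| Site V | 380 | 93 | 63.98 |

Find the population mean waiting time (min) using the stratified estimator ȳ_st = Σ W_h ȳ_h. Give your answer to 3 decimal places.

N = Σ N_h = 3420. Stratum weights W_h = N_h/N.
ȳ_st = (620·24.38 + 760·61.84 + 820·47.25 + 840·73.85 + 380·63.98) / 3420 = 54.73842

ȳ_st ≈ 54.738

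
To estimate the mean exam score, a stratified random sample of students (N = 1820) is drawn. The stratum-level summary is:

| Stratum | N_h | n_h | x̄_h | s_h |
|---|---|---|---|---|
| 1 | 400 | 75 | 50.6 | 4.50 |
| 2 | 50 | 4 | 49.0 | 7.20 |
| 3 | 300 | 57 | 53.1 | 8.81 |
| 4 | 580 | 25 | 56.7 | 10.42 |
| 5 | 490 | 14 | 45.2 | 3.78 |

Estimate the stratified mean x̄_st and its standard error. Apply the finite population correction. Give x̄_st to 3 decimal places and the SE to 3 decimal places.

x̄_st ≈ 51.458, SE ≈ 0.737

x̄_st = Σ W_h x̄_h = (400·50.6 + 50·49.0 + 300·53.1 + 580·56.7 + 490·45.2)/1820 = 51.45824
V̂(x̄_st) = Σ W_h² (1 − n_h/N_h) s_h²/n_h, with W_h = N_h/N and N = 1820:
  stratum 1: (400/1820)²·(1 − 75/400)·4.50²/75 = 0.0105965
  stratum 2: (50/1820)²·(1 − 4/50)·7.20²/4 = 0.00899891
  stratum 3: (300/1820)²·(1 − 57/300)·8.81²/57 = 0.0299683
  stratum 4: (580/1820)²·(1 − 25/580)·10.42²/25 = 0.422059
  stratum 5: (490/1820)²·(1 − 14/490)·3.78²/14 = 0.0718647
V̂(x̄_st) = 0.543488
SE(x̄_st) = √0.543488 = 0.737216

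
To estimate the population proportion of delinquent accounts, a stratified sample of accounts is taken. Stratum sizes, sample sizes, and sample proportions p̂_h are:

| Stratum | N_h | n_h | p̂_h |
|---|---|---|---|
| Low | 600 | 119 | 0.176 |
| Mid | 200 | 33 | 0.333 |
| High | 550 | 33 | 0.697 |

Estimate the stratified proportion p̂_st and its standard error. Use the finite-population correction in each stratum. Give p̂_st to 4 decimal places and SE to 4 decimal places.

N = 1350; stratum weights W_h = N_h/N.
p̂_st = Σ W_h p̂_h = (600·0.176 + 200·0.333 + 550·0.697)/1350 = 0.41152
V̂(p̂_st) = Σ W_h² (1 − n_h/N_h) p̂_h(1−p̂_h)/(n_h−1):
  stratum Low: (600/1350)²·(1 − 119/600)·0.176·0.824/118 = 0.00019462
  stratum Mid: (200/1350)²·(1 − 33/200)·0.333·0.667/32 = 0.000127203
  stratum High: (550/1350)²·(1 − 33/550)·0.697·0.303/32 = 0.0010297
V̂(p̂_st) = 0.00135152; SE = √V̂ = 0.0367631

p̂_st ≈ 0.4115, SE ≈ 0.0368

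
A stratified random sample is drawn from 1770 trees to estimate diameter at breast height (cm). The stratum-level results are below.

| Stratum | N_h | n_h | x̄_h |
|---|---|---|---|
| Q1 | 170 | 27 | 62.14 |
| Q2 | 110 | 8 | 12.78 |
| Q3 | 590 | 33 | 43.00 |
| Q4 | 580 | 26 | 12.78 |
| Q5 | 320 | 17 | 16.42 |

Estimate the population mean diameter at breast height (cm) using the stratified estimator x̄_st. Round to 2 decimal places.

N = Σ N_h = 1770. Stratum weights W_h = N_h/N.
x̄_st = (170·62.14 + 110·12.78 + 590·43.00 + 580·12.78 + 320·16.42) / 1770 = 28.2522

x̄_st ≈ 28.25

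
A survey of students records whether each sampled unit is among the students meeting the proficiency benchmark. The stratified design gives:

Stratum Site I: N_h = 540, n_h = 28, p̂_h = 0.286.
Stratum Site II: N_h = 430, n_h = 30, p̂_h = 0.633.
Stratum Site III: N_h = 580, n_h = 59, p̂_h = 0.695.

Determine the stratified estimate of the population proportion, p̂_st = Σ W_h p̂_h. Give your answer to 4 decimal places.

N = 1550; stratum weights W_h = N_h/N.
p̂_st = Σ W_h p̂_h = (540·0.286 + 430·0.633 + 580·0.695)/1550 = 0.53531

p̂_st ≈ 0.5353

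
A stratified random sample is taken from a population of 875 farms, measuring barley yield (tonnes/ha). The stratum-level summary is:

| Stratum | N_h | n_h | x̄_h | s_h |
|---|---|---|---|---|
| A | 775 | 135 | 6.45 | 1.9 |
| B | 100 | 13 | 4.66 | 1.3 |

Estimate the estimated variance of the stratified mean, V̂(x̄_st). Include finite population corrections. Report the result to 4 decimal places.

V̂(x̄_st) = Σ W_h² (1 − n_h/N_h) s_h²/n_h, with W_h = N_h/N and N = 875:
  stratum A: (775/875)²·(1 − 135/775)·1.9²/135 = 0.0173236
  stratum B: (100/875)²·(1 − 13/100)·1.3²/13 = 0.00147722
V̂(x̄_st) = 0.0188009

V̂(x̄_st) ≈ 0.0188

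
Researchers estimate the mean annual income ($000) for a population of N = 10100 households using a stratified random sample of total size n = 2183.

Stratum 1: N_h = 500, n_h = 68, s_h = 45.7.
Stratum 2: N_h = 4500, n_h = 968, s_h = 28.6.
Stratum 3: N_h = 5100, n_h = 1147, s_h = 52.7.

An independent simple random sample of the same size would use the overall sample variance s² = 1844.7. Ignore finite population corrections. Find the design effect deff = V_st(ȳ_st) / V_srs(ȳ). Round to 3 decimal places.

deff ≈ 1.018

V̂(ȳ_st) = Σ W_h² s_h²/n_h, with W_h = N_h/N and N = 10100:
  stratum 1: (500/10100)²·45.7²/68 = 0.0752698
  stratum 2: (4500/10100)²·28.6²/968 = 0.167741
  stratum 3: (5100/10100)²·52.7²/1147 = 0.617384
V_st = 0.860395
V_srs = s²/n = 1844.7/2183 = 0.84503
deff = V_st / V_srs = 0.860395/0.84503 = 1.0182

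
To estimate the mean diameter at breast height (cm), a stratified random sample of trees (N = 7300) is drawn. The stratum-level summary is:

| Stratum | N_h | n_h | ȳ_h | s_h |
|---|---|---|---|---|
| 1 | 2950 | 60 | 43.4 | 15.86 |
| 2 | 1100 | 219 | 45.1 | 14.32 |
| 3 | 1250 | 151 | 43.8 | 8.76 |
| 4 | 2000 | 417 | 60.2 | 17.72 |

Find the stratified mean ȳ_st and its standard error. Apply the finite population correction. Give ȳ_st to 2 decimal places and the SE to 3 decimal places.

ȳ_st = Σ W_h ȳ_h = (2950·43.4 + 1100·45.1 + 1250·43.8 + 2000·60.2)/7300 = 48.32740
V̂(ȳ_st) = Σ W_h² (1 − n_h/N_h) s_h²/n_h, with W_h = N_h/N and N = 7300:
  stratum 1: (2950/7300)²·(1 − 60/2950)·15.86²/60 = 0.670701
  stratum 2: (1100/7300)²·(1 − 219/1100)·14.32²/219 = 0.017028
  stratum 3: (1250/7300)²·(1 − 151/1250)·8.76²/151 = 0.0131007
  stratum 4: (2000/7300)²·(1 − 417/2000)·17.72²/417 = 0.0447359
V̂(ȳ_st) = 0.745566
SE(ȳ_st) = √0.745566 = 0.863462

ȳ_st ≈ 48.33, SE ≈ 0.863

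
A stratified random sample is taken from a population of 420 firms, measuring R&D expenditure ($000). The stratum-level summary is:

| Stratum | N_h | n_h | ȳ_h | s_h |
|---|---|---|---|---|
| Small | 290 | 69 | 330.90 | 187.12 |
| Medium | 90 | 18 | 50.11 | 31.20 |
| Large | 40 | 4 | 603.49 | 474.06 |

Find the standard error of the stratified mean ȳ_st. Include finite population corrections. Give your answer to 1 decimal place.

SE(ȳ_st) ≈ 25.4

V̂(ȳ_st) = Σ W_h² (1 − n_h/N_h) s_h²/n_h, with W_h = N_h/N and N = 420:
  stratum Small: (290/420)²·(1 − 69/290)·187.12²/69 = 184.367
  stratum Medium: (90/420)²·(1 − 18/90)·31.20²/18 = 1.98661
  stratum Large: (40/420)²·(1 − 4/40)·474.06²/4 = 458.639
V̂(ȳ_st) = 644.992
SE(ȳ_st) = √644.992 = 25.3967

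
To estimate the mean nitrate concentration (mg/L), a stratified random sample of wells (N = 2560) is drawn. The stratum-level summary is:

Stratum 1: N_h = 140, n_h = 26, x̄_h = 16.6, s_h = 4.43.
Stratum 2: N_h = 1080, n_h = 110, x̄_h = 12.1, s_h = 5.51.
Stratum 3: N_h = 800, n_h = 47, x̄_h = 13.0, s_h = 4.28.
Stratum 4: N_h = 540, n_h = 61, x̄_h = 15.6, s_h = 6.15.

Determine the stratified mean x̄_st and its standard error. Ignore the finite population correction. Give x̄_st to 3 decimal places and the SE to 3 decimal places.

x̄_st = Σ W_h x̄_h = (140·16.6 + 1080·12.1 + 800·13.0 + 540·15.6)/2560 = 13.36562
V̂(x̄_st) = Σ W_h² s_h²/n_h, with W_h = N_h/N and N = 2560:
  stratum 1: (140/2560)²·4.43²/26 = 0.00225741
  stratum 2: (1080/2560)²·5.51²/110 = 0.0491222
  stratum 3: (800/2560)²·4.28²/47 = 0.0380618
  stratum 4: (540/2560)²·6.15²/61 = 0.0275885
V̂(x̄_st) = 0.11703
SE(x̄_st) = √0.11703 = 0.342096

x̄_st ≈ 13.366, SE ≈ 0.342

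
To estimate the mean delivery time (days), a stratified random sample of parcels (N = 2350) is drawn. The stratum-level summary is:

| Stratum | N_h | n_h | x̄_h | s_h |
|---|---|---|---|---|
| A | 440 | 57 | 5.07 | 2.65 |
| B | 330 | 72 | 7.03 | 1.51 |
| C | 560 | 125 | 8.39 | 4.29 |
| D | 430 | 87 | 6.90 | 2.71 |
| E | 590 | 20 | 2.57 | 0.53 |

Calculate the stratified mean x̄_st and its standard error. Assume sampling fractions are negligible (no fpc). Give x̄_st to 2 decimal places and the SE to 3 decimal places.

x̄_st = Σ W_h x̄_h = (440·5.07 + 330·7.03 + 560·8.39 + 430·6.90 + 590·2.57)/2350 = 5.84357
V̂(x̄_st) = Σ W_h² s_h²/n_h, with W_h = N_h/N and N = 2350:
  stratum A: (440/2350)²·2.65²/57 = 0.00431903
  stratum B: (330/2350)²·1.51²/72 = 0.000624473
  stratum C: (560/2350)²·4.29²/125 = 0.00836074
  stratum D: (430/2350)²·2.71²/87 = 0.00282631
  stratum E: (590/2350)²·0.53²/20 = 0.000885299
V̂(x̄_st) = 0.0170159
SE(x̄_st) = √0.0170159 = 0.130445

x̄_st ≈ 5.84, SE ≈ 0.130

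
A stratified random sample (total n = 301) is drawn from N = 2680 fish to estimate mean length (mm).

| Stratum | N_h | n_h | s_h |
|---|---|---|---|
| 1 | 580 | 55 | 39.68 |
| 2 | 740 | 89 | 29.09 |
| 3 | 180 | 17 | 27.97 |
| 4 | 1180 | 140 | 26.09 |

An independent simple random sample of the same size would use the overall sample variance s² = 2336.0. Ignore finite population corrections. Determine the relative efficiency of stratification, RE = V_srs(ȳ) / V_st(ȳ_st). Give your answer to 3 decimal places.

V̂(ȳ_st) = Σ W_h² s_h²/n_h, with W_h = N_h/N and N = 2680:
  stratum 1: (580/2680)²·39.68²/55 = 1.34081
  stratum 2: (740/2680)²·29.09²/89 = 0.724922
  stratum 3: (180/2680)²·27.97²/17 = 0.207592
  stratum 4: (1180/2680)²·26.09²/140 = 0.942572
V_st = 3.2159
V_srs = s²/n = 2336.0/301 = 7.7608
Relative efficiency = V_srs / V_st = 7.7608/3.2159 = 2.4133

RE ≈ 2.413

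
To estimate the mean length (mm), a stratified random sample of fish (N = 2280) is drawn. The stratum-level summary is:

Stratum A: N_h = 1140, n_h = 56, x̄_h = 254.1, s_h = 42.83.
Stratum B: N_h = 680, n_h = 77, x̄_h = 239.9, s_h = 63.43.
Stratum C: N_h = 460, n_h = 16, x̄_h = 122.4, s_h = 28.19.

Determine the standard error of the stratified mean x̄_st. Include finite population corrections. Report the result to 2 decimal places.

SE(x̄_st) ≈ 3.72

V̂(x̄_st) = Σ W_h² (1 − n_h/N_h) s_h²/n_h, with W_h = N_h/N and N = 2280:
  stratum A: (1140/2280)²·(1 − 56/1140)·42.83²/56 = 7.78704
  stratum B: (680/2280)²·(1 − 77/680)·63.43²/77 = 4.1215
  stratum C: (460/2280)²·(1 − 16/460)·28.19²/16 = 1.95138
V̂(x̄_st) = 13.8599
SE(x̄_st) = √13.8599 = 3.72289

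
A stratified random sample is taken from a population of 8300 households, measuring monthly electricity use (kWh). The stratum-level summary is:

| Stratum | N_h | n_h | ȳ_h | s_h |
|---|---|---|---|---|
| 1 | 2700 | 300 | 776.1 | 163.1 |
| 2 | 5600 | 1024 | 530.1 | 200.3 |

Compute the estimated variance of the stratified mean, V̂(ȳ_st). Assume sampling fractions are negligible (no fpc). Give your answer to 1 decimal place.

V̂(ȳ_st) = Σ W_h² s_h²/n_h, with W_h = N_h/N and N = 8300:
  stratum 1: (2700/8300)²·163.1²/300 = 9.38335
  stratum 2: (5600/8300)²·200.3²/1024 = 17.8354
V̂(ȳ_st) = 27.2187

V̂(ȳ_st) ≈ 27.2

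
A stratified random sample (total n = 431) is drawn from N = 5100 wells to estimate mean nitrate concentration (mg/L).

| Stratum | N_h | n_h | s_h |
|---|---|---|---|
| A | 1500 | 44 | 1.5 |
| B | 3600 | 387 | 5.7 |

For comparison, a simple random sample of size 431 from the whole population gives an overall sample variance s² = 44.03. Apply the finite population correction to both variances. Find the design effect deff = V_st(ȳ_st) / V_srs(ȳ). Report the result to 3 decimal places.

deff ≈ 0.445

V̂(ȳ_st) = Σ W_h² (1 − n_h/N_h) s_h²/n_h, with W_h = N_h/N and N = 5100:
  stratum A: (1500/5100)²·(1 − 44/1500)·1.5²/44 = 0.0042938
  stratum B: (3600/5100)²·(1 − 387/3600)·5.7²/387 = 0.0373346
V_st = 0.0416284
V_srs = (1 − 431/5100)·44.03/431 = 0.0935244
deff = V_st / V_srs = 0.0416284/0.0935244 = 0.4451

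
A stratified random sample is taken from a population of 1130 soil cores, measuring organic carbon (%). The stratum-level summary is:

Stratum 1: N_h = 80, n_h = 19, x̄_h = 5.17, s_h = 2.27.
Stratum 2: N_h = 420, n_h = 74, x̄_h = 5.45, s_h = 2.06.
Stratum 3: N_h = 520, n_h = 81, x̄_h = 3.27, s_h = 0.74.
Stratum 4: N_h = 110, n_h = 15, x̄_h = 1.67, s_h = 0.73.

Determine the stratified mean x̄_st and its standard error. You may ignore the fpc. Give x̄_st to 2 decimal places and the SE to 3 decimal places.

x̄_st = Σ W_h x̄_h = (80·5.17 + 420·5.45 + 520·3.27 + 110·1.67)/1130 = 4.05903
V̂(x̄_st) = Σ W_h² s_h²/n_h, with W_h = N_h/N and N = 1130:
  stratum 1: (80/1130)²·2.27²/19 = 0.00135932
  stratum 2: (420/1130)²·2.06²/74 = 0.00792217
  stratum 3: (520/1130)²·0.74²/81 = 0.00143162
  stratum 4: (110/1130)²·0.73²/15 = 0.000336653
V̂(x̄_st) = 0.0110498
SE(x̄_st) = √0.0110498 = 0.105118

x̄_st ≈ 4.06, SE ≈ 0.105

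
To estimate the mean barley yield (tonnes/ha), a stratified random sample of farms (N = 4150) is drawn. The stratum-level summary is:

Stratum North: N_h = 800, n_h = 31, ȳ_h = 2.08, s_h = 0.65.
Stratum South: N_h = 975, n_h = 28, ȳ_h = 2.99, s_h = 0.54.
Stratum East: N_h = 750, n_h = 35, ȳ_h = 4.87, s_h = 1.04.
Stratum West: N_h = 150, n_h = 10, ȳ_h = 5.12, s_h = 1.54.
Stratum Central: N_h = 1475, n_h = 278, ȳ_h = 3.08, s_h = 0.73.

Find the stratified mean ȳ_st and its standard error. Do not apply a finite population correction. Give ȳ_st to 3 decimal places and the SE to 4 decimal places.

ȳ_st ≈ 3.263, SE ≈ 0.0514

ȳ_st = Σ W_h ȳ_h = (800·2.08 + 975·2.99 + 750·4.87 + 150·5.12 + 1475·3.08)/4150 = 3.26331
V̂(ȳ_st) = Σ W_h² s_h²/n_h, with W_h = N_h/N and N = 4150:
  stratum North: (800/4150)²·0.65²/31 = 0.000506464
  stratum South: (975/4150)²·0.54²/28 = 0.000574834
  stratum East: (750/4150)²·1.04²/35 = 0.00100931
  stratum West: (150/4150)²·1.54²/10 = 0.000309833
  stratum Central: (1475/4150)²·0.73²/278 = 0.000242152
V̂(ȳ_st) = 0.00264259
SE(ȳ_st) = √0.00264259 = 0.0514062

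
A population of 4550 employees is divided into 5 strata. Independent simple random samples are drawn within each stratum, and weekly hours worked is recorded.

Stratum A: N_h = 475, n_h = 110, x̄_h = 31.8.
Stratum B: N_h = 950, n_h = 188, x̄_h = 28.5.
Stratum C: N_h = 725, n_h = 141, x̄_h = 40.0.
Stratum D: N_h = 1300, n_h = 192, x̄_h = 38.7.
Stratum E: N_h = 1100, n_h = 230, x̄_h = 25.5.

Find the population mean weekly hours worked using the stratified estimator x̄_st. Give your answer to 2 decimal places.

N = Σ N_h = 4550. Stratum weights W_h = N_h/N.
x̄_st = (475·31.8 + 950·28.5 + 725·40.0 + 1300·38.7 + 1100·25.5) / 4550 = 32.8659

x̄_st ≈ 32.87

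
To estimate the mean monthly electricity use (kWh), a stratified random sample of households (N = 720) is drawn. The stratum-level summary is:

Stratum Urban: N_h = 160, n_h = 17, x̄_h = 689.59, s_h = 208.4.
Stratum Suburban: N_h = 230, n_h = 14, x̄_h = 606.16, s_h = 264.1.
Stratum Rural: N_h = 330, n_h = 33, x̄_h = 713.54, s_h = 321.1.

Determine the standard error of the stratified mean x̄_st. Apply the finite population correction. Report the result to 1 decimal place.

SE(x̄_st) ≈ 34.4

V̂(x̄_st) = Σ W_h² (1 − n_h/N_h) s_h²/n_h, with W_h = N_h/N and N = 720:
  stratum Urban: (160/720)²·(1 − 17/160)·208.4²/17 = 112.755
  stratum Suburban: (230/720)²·(1 − 14/230)·264.1²/14 = 477.447
  stratum Rural: (330/720)²·(1 − 33/330)·321.1²/33 = 590.707
V̂(x̄_st) = 1180.91
SE(x̄_st) = √1180.91 = 34.3644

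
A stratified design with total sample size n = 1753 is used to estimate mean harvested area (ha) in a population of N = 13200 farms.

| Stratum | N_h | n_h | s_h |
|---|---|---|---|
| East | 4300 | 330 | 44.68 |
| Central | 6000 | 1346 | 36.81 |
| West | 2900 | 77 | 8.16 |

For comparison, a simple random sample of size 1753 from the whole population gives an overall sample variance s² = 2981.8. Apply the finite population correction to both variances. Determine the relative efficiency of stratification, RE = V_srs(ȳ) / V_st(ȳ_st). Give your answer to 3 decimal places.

V̂(ȳ_st) = Σ W_h² (1 − n_h/N_h) s_h²/n_h, with W_h = N_h/N and N = 13200:
  stratum East: (4300/13200)²·(1 − 330/4300)·44.68²/330 = 0.592684
  stratum Central: (6000/13200)²·(1 − 1346/6000)·36.81²/1346 = 0.16133
  stratum West: (2900/13200)²·(1 − 77/2900)·8.16²/77 = 0.0406304
V_st = 0.794645
V_srs = (1 − 1753/13200)·2981.8/1753 = 1.47508
Relative efficiency = V_srs / V_st = 1.47508/0.794645 = 1.8563

RE ≈ 1.856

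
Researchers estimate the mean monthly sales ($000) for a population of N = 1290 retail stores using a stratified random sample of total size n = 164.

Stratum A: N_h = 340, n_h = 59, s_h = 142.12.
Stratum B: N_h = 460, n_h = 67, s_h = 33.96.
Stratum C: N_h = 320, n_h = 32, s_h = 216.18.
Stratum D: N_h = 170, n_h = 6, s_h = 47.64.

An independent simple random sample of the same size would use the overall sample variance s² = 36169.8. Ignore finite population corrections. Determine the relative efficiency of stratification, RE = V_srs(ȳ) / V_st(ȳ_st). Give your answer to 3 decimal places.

V̂(ȳ_st) = Σ W_h² s_h²/n_h, with W_h = N_h/N and N = 1290:
  stratum A: (340/1290)²·142.12²/59 = 23.7814
  stratum B: (460/1290)²·33.96²/67 = 2.18875
  stratum C: (320/1290)²·216.18²/32 = 89.8673
  stratum D: (170/1290)²·47.64²/6 = 6.56917
V_st = 122.407
V_srs = s²/n = 36169.8/164 = 220.548
Relative efficiency = V_srs / V_st = 220.548/122.407 = 1.8018

RE ≈ 1.802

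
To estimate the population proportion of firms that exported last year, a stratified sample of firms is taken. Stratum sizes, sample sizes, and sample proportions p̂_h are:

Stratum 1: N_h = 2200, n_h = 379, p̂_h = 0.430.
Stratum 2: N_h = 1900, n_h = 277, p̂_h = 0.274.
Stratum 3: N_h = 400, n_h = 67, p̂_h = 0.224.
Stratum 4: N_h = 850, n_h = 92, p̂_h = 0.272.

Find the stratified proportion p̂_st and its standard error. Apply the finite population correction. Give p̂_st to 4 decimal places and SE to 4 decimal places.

p̂_st ≈ 0.3341, SE ≈ 0.0152

N = 5350; stratum weights W_h = N_h/N.
p̂_st = Σ W_h p̂_h = (2200·0.430 + 1900·0.274 + 400·0.224 + 850·0.272)/5350 = 0.33409
V̂(p̂_st) = Σ W_h² (1 − n_h/N_h) p̂_h(1−p̂_h)/(n_h−1):
  stratum 1: (2200/5350)²·(1 − 379/2200)·0.430·0.570/378 = 9.07563e-05
  stratum 2: (1900/5350)²·(1 − 277/1900)·0.274·0.726/276 = 7.76502e-05
  stratum 3: (400/5350)²·(1 − 67/400)·0.224·0.776/66 = 1.22564e-05
  stratum 4: (850/5350)²·(1 − 92/850)·0.272·0.728/91 = 4.89823e-05
V̂(p̂_st) = 0.000229645; SE = √V̂ = 0.015154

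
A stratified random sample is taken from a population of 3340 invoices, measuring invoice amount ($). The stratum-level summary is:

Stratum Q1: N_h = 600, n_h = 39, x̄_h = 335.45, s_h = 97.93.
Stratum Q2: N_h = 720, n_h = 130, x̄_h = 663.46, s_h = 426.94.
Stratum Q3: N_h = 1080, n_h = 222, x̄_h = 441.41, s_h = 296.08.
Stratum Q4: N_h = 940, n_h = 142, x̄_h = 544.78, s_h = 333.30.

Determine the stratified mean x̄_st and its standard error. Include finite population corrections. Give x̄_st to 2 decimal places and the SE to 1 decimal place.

x̄_st ≈ 499.33, SE ≈ 12.1

x̄_st = Σ W_h x̄_h = (600·335.45 + 720·663.46 + 1080·441.41 + 940·544.78)/3340 = 499.33449
V̂(x̄_st) = Σ W_h² (1 − n_h/N_h) s_h²/n_h, with W_h = N_h/N and N = 3340:
  stratum Q1: (600/3340)²·(1 − 39/600)·97.93²/39 = 7.41973
  stratum Q2: (720/3340)²·(1 − 130/720)·426.94²/130 = 53.3927
  stratum Q3: (1080/3340)²·(1 − 222/1080)·296.08²/222 = 32.8007
  stratum Q4: (940/3340)²·(1 − 142/940)·333.30²/142 = 52.6042
V̂(x̄_st) = 146.217
SE(x̄_st) = √146.217 = 12.092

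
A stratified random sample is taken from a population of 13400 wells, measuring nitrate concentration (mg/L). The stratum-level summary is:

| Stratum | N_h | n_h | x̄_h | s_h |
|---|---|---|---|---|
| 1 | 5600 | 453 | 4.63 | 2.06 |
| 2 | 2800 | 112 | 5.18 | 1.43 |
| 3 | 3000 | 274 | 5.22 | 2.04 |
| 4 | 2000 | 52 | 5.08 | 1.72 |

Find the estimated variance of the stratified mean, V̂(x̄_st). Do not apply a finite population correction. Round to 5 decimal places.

V̂(x̄_st) = Σ W_h² s_h²/n_h, with W_h = N_h/N and N = 13400:
  stratum 1: (5600/13400)²·2.06²/453 = 0.00163607
  stratum 2: (2800/13400)²·1.43²/112 = 0.000797188
  stratum 3: (3000/13400)²·2.04²/274 = 0.000761277
  stratum 4: (2000/13400)²·1.72²/52 = 0.00126737
V̂(x̄_st) = 0.00446191

V̂(x̄_st) ≈ 0.00446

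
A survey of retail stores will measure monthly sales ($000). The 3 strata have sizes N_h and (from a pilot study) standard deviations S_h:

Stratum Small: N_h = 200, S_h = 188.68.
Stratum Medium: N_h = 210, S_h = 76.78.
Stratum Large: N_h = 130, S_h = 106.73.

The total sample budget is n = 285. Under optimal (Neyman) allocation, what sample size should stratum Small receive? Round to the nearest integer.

Neyman allocation: n_h = n · N_h S_h / Σ N_i S_i, with n = 285.
  stratum Small: N_h·S_h = 200·188.68 = 37736.00
  stratum Medium: N_h·S_h = 210·76.78 = 16123.80
  stratum Large: N_h·S_h = 130·106.73 = 13874.90
Σ N_h S_h = 67734.70
n for stratum Small = 285·37736.00/67734.70 = 158.778 → 159

159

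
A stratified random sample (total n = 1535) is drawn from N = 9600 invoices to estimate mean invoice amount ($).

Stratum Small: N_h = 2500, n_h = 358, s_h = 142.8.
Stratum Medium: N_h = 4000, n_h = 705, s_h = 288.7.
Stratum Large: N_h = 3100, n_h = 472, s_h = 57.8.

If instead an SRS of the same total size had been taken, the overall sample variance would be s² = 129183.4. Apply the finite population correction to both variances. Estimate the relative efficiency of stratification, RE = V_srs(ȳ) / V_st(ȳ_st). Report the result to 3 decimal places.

RE ≈ 3.392

V̂(ȳ_st) = Σ W_h² (1 − n_h/N_h) s_h²/n_h, with W_h = N_h/N and N = 9600:
  stratum Small: (2500/9600)²·(1 − 358/2500)·142.8²/358 = 3.30971
  stratum Medium: (4000/9600)²·(1 − 705/4000)·288.7²/705 = 16.9074
  stratum Large: (3100/9600)²·(1 − 472/3100)·57.8²/472 = 0.625689
V_st = 20.8428
V_srs = (1 − 1535/9600)·129183.4/1535 = 70.702
Relative efficiency = V_srs / V_st = 70.702/20.8428 = 3.3921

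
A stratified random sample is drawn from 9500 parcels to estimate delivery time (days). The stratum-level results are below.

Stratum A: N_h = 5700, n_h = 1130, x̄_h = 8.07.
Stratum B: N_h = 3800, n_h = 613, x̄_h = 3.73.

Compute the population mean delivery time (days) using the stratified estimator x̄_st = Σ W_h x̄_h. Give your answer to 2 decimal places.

N = Σ N_h = 9500. Stratum weights W_h = N_h/N.
x̄_st = (5700·8.07 + 3800·3.73) / 9500 = 6.3340

x̄_st ≈ 6.33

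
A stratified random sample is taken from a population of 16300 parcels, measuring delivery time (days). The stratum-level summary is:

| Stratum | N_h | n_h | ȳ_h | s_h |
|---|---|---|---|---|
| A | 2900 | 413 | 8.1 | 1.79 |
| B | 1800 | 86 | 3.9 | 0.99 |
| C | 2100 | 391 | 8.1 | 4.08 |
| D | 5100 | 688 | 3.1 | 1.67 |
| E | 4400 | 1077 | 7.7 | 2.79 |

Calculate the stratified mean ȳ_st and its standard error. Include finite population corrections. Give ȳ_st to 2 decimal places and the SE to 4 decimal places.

ȳ_st ≈ 5.96, SE ≈ 0.0407

ȳ_st = Σ W_h ȳ_h = (2900·8.1 + 1800·3.9 + 2100·8.1 + 5100·3.1 + 4400·7.7)/16300 = 5.96380
V̂(ȳ_st) = Σ W_h² (1 − n_h/N_h) s_h²/n_h, with W_h = N_h/N and N = 16300:
  stratum A: (2900/16300)²·(1 − 413/2900)·1.79²/413 = 0.000210598
  stratum B: (1800/16300)²·(1 − 86/1800)·0.99²/86 = 0.000132337
  stratum C: (2100/16300)²·(1 − 391/2100)·4.08²/391 = 0.000575082
  stratum D: (5100/16300)²·(1 − 688/5100)·1.67²/688 = 0.000343301
  stratum E: (4400/16300)²·(1 − 1077/4400)·2.79²/1077 = 0.000397741
V̂(ȳ_st) = 0.00165906
SE(ȳ_st) = √0.00165906 = 0.0407315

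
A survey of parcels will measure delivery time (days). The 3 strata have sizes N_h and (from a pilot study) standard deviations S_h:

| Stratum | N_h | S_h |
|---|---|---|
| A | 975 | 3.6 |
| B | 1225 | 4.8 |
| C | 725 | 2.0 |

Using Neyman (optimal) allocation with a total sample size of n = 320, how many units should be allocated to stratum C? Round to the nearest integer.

43

Neyman allocation: n_h = n · N_h S_h / Σ N_i S_i, with n = 320.
  stratum A: N_h·S_h = 975·3.6 = 3510.00
  stratum B: N_h·S_h = 1225·4.8 = 5880.00
  stratum C: N_h·S_h = 725·2.0 = 1450.00
Σ N_h S_h = 10840.00
n for stratum C = 320·1450.00/10840.00 = 42.804 → 43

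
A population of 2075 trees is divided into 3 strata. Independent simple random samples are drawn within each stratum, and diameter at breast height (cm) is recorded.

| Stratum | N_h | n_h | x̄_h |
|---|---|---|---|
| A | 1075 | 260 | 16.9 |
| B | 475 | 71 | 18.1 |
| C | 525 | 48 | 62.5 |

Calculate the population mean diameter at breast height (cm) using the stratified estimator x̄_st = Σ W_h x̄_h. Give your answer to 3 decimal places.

x̄_st ≈ 28.712

N = Σ N_h = 2075. Stratum weights W_h = N_h/N.
x̄_st = (1075·16.9 + 475·18.1 + 525·62.5) / 2075 = 28.71205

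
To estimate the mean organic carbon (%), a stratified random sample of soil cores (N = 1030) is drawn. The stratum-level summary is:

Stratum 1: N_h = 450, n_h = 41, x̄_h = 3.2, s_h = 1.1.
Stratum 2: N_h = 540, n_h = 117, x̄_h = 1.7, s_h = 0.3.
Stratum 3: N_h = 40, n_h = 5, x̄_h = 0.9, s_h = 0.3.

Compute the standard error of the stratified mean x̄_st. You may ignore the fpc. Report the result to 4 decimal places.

SE(x̄_st) ≈ 0.0766

V̂(x̄_st) = Σ W_h² s_h²/n_h, with W_h = N_h/N and N = 1030:
  stratum 1: (450/1030)²·1.1²/41 = 0.00563316
  stratum 2: (540/1030)²·0.3²/117 = 0.000211432
  stratum 3: (40/1030)²·0.3²/5 = 2.71468e-05
V̂(x̄_st) = 0.00587174
SE(x̄_st) = √0.00587174 = 0.0766273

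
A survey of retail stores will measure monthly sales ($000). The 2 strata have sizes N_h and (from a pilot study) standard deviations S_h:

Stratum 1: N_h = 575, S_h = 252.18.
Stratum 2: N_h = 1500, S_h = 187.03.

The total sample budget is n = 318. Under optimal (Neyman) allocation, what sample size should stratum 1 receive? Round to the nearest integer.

Neyman allocation: n_h = n · N_h S_h / Σ N_i S_i, with n = 318.
  stratum 1: N_h·S_h = 575·252.18 = 145003.50
  stratum 2: N_h·S_h = 1500·187.03 = 280545.00
Σ N_h S_h = 425548.50
n for stratum 1 = 318·145003.50/425548.50 = 108.357 → 108

108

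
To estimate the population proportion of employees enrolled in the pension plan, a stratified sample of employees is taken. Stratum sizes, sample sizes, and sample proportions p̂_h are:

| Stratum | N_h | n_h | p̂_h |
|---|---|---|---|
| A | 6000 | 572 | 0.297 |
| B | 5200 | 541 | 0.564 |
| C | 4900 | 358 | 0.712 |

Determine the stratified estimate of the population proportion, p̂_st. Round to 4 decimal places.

N = 16100; stratum weights W_h = N_h/N.
p̂_st = Σ W_h p̂_h = (6000·0.297 + 5200·0.564 + 4900·0.712)/16100 = 0.50954

p̂_st ≈ 0.5095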